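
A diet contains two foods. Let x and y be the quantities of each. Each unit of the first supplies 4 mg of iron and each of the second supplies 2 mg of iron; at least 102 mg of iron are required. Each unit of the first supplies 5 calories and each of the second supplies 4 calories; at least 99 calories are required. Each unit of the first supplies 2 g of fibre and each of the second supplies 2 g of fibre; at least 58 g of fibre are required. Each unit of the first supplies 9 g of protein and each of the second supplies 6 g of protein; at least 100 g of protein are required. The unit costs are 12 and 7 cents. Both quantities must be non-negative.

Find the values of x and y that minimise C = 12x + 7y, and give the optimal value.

x = 22, y = 7, minimum C = 313

Corner points and C = 12x + 7y:
  (0, 51) → C = 357
  (29, 0) → C = 348
  (22, 7) → C = 313
The feasible region is unbounded (it extends along (0, 1), (1, 0)), but C strictly increases along every unbounded feasible direction, so there is no improving ray and the minimum is attained at a vertex.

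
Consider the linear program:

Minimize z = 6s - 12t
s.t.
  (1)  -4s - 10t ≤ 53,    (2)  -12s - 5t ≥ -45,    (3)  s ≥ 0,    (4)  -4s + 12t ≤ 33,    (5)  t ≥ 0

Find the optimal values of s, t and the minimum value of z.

Corner points and z = 6s - 12t:
  (375/164, 144/41) → z = -2331/82
  (15/4, 0) → z = 45/2
  (0, 11/4) → z = -33
  (0, 0) → z = 0

s = 0, t = 11/4, minimum z = -33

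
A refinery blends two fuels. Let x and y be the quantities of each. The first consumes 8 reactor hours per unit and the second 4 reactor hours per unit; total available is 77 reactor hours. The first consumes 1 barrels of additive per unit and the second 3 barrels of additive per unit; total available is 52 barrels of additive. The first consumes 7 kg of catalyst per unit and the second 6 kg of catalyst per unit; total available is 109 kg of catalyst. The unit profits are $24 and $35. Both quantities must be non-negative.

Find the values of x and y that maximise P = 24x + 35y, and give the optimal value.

x = 1, y = 17, maximum P = 619

Corner points and P = 24x + 35y:
  (0, 0) → P = 0
  (0, 52/3) → P = 1820/3
  (77/8, 0) → P = 231
  (13/10, 333/20) → P = 12279/20
  (1, 17) → P = 619

At the optimal vertex, x + 3y = 52 and 7x + 6y = 109.
Solving simultaneously gives x = 1, y = 17.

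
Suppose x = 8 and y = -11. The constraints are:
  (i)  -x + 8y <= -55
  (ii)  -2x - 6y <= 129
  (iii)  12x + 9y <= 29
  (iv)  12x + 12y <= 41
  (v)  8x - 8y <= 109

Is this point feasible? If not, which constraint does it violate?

not feasible — violates (v)

Constraint (v): 8x - 8y = 152, which is not ≤ 109. All other constraints are satisfied.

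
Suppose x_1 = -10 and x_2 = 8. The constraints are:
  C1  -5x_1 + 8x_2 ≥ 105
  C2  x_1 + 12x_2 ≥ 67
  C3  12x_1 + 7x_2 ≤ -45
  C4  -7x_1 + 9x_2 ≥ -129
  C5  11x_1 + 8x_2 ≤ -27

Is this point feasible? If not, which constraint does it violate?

feasible

C1: 114 ≥ 105 ✓
C2: 86 ≥ 67 ✓
C3: -64 ≤ -45 ✓
C4: 142 ≥ -129 ✓
C5: -46 ≤ -27 ✓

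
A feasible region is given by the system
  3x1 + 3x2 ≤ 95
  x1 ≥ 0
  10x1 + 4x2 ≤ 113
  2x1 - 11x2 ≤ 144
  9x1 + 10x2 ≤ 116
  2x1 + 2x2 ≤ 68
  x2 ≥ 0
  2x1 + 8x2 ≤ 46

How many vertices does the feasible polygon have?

5

Intersecting each pair of boundary lines and keeping only the points that satisfy every inequality leaves:
  (0, 0)
  (0, 23/4)
  (333/32, 143/64)
  (113/10, 0)
  (9, 7/2)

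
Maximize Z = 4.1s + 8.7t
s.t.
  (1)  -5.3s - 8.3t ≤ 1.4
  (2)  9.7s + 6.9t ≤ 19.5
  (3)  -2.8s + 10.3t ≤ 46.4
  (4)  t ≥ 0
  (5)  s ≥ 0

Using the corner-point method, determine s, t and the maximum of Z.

s = 0, t = 65/23, maximum Z = 1131/46

Corner points and Z = 4.1s + 8.7t:
  (195/97, 0) → Z = 1599/194
  (0, 65/23) → Z = 1131/46
  (0, 0) → Z = 0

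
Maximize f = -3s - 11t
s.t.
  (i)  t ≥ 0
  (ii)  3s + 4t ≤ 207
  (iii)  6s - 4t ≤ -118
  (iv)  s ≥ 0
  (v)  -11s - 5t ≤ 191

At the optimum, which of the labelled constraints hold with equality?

Vertices and f = -3s - 11t:
  (89/9, 133/3) → f = -1552/3
  (0, 207/4) → f = -2277/4
  (0, 59/2) → f = -649/2

The maximum is at (0, 59/2). Substituting into each constraint, equality holds for (iii) and (iv); the remaining constraints have slack.

(iii) and (iv)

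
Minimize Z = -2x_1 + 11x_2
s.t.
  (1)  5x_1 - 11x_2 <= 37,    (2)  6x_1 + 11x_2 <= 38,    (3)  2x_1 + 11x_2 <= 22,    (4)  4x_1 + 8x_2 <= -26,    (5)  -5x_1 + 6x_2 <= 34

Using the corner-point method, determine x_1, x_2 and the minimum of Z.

Feasible corners and Z = -2x_1 + 11x_2:
  (5/42, -139/42) → Z = -513/14
  (-596/25, -71/5) → Z = -2713/25
  (-107/16, 3/32) → Z = 461/32

The binding constraints are 5x_1 - 11x_2 = 37 and -5x_1 + 6x_2 = 34.
Solving simultaneously gives x_1 = -596/25, x_2 = -71/5.

x_1 = -596/25, x_2 = -71/5, minimum Z = -2713/25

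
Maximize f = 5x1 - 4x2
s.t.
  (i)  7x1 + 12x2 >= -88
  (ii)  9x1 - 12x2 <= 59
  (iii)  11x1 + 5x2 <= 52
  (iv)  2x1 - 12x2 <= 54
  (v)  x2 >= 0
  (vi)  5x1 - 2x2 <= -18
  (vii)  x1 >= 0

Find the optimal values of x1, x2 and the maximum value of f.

Corner points and f = 5x1 - 4x2:
  (14/47, 458/47) → f = -1762/47
  (0, 52/5) → f = -208/5
  (0, 9) → f = -36

x1 = 0, x2 = 9, maximum f = -36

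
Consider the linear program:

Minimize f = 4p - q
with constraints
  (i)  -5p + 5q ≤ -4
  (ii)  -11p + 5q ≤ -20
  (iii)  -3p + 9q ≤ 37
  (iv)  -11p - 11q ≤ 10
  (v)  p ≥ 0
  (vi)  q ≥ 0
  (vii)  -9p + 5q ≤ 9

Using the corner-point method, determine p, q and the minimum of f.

The feasible region is unbounded (it extends along (3, 1), (1, 0)), but f strictly increases along every unbounded feasible direction, so there is no improving ray and the minimum is attained at a vertex.

The binding constraints are -11p + 5q = -20 and q = 0.
Solving simultaneously gives p = 20/11, q = 0.

p = 20/11, q = 0, minimum f = 80/11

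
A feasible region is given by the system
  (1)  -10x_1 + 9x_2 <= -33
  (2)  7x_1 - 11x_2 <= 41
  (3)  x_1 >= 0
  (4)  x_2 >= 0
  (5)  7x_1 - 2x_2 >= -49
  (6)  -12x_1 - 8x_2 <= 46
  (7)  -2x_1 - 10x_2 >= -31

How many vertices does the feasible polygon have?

Of the 21 pairwise boundary intersections, those satisfying every inequality are:
  (33/10, 0)
  (609/118, 122/59)
  (41/7, 0)
  (751/92, 135/92)

4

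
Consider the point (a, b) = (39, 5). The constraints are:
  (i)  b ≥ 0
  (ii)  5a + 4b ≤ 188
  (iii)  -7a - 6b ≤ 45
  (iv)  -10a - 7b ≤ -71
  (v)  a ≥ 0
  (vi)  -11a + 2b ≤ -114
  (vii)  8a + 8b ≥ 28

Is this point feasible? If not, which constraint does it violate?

not feasible — violates (ii)

Constraint (ii): 5a + 4b = 215, which is not ≤ 188. All other constraints are satisfied.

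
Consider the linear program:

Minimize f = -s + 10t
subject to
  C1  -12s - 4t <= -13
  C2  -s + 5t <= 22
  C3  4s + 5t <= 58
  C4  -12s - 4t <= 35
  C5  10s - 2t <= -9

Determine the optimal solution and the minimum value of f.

Vertices and f = -s + 10t:
  (-23/64, 277/64) → f = 2793/64
  (-5/32, 119/32) → f = 1195/32
  (-1/48, 211/48) → f = 2111/48

At the optimal vertex, -12s - 4t = -13 and 10s - 2t = -9.
Solving simultaneously gives s = -5/32, t = 119/32.

s = -5/32, t = 119/32, minimum f = 1195/32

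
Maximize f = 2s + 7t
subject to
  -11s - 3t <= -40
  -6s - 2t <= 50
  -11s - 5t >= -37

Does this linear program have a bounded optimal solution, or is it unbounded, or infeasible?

Vertices and f = 2s + 7t:
  (115/2, -395/2) → f = -2535/2
  (89/22, -3/2) → f = -53/22
The feasible region has finitely many vertices and no improving ray; the maximum is -53/22 at (89/22, -3/2).

bounded optimum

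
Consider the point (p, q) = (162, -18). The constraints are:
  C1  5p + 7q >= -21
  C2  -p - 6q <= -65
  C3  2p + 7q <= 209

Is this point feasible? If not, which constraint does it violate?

not feasible — violates C2

Constraint C2: -p - 6q = -54, which is not ≤ -65. All other constraints are satisfied.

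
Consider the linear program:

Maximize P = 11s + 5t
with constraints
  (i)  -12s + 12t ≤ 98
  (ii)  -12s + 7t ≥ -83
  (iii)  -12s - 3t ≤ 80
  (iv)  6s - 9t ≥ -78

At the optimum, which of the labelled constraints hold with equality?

Vertices and P = 11s + 5t:
  (-209/30, 6/5) → P = -2119/30
  (3/2, 29/3) → P = 389/6
  (-311/120, -163/10) → P = -13201/120
  (431/22, 239/11) → P = 7131/22

The maximum is at (431/22, 239/11). Substituting into each constraint, equality holds for (ii) and (iv); the remaining constraints have slack.

(ii) and (iv)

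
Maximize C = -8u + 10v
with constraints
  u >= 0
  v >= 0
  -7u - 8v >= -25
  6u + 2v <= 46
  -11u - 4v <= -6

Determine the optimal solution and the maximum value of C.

u = 0, v = 25/8, maximum C = 125/4

Corner points and C = -8u + 10v:
  (0, 25/8) → C = 125/4
  (0, 3/2) → C = 15
  (25/7, 0) → C = -200/7
  (6/11, 0) → C = -48/11

The optimum lies where u = 0 and -7u - 8v = -25.
Solving simultaneously gives u = 0, v = 25/8.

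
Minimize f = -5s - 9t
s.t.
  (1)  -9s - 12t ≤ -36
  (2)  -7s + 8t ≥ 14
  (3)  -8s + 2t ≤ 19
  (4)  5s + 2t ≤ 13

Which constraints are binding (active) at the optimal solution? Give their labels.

(3) and (4)

Extreme points and f = -5s - 9t:
  (10/13, 63/26) → f = -667/26
  (-26/19, 153/38) → f = -1117/38
  (38/27, 161/54) → f = -1829/54
  (-6/13, 199/26) → f = -1731/26

The minimum is at (-6/13, 199/26). Substituting into each constraint, equality holds for (3) and (4); the remaining constraints have slack.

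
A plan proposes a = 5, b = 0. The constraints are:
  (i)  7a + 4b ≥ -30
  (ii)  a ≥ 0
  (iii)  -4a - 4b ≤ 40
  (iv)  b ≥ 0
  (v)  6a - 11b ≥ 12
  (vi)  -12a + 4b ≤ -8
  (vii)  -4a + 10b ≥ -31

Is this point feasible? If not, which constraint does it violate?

(i): 35 ≥ -30 ✓
(ii): 5 ≥ 0 ✓
(iii): -20 ≤ 40 ✓
(iv): 0 ≥ 0 ✓
(v): 30 ≥ 12 ✓
(vi): -60 ≤ -8 ✓
(vii): -20 ≥ -31 ✓

feasible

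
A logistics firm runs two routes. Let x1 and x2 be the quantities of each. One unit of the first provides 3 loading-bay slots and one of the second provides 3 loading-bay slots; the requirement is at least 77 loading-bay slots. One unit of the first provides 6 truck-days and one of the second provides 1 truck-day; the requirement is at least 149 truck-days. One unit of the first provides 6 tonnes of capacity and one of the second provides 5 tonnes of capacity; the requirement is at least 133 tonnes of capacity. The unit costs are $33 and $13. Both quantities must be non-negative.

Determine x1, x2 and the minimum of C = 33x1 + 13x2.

The feasible region is unbounded (it extends along (0, 1), (1, 0)), but C strictly increases along every unbounded feasible direction, so there is no improving ray and the minimum is attained at a vertex.

The optimum lies where 3x1 + 3x2 = 77 and 6x1 + x2 = 149.
Solving simultaneously gives x1 = 74/3, x2 = 1.

x1 = 74/3, x2 = 1, minimum C = 827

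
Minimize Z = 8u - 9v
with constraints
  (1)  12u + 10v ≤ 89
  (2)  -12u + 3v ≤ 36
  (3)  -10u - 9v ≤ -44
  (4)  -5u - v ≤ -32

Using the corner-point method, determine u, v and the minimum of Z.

u = 231/38, v = 61/38, minimum Z = 1299/38

Vertices and Z = 8u - 9v:
  (361/8, -181/4) → Z = 3073/4
  (231/38, 61/38) → Z = 1299/38
  (244/35, -20/7) → Z = 2852/35

The binding constraints are 12u + 10v = 89 and -5u - v = -32.
Solving simultaneously gives u = 231/38, v = 61/38.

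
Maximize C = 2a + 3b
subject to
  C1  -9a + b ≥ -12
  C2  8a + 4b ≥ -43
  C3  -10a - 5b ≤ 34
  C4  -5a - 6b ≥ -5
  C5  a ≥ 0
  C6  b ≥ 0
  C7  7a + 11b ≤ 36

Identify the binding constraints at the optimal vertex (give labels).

C4 and C5

Corner points and C = 2a + 3b:
  (0, 5/6) → C = 5/2
  (1, 0) → C = 2
  (0, 0) → C = 0

The maximum is at (0, 5/6). Substituting into each constraint, equality holds for C4 and C5; the remaining constraints have slack.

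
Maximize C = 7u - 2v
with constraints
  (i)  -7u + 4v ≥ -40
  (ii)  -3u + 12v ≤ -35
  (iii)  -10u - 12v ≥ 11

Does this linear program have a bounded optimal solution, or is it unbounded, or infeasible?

Corner points and C = 7u - 2v:
  (109/31, -477/124) → C = 2003/62
  (24/13, -383/156) → C = 107/6
The feasible region has finitely many vertices and no improving ray; the maximum is 2003/62 at (109/31, -477/124).

bounded optimum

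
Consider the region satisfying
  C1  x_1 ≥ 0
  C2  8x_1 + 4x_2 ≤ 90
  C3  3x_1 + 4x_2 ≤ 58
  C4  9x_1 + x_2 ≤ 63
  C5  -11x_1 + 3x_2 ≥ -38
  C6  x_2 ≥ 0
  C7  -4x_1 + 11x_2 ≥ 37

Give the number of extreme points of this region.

Pairwise boundary intersections that survive every other constraint:
  (0, 29/2)
  (0, 37/11)
  (194/33, 111/11)
  (227/38, 351/38)
  (529/109, 559/109)

5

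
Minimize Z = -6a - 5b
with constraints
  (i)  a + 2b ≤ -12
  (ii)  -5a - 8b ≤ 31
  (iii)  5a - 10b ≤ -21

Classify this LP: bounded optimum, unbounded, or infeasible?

The boundaries a + 2b = -12 and -5a - 8b = 31 meet at (17, -29/2), but that point violates 5a - 10b ≤ -21. Every candidate vertex is excluded by some other constraint, so the feasible region is empty.

infeasible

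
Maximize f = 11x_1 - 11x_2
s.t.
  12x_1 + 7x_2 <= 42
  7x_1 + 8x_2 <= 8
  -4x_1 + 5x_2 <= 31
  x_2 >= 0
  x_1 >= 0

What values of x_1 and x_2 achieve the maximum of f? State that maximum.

x_1 = 8/7, x_2 = 0, maximum f = 88/7

Vertices and f = 11x_1 - 11x_2:
  (8/7, 0) → f = 88/7
  (0, 1) → f = -11
  (0, 0) → f = 0

At the optimal vertex, 7x_1 + 8x_2 = 8 and x_2 = 0.
Solving simultaneously gives x_1 = 8/7, x_2 = 0.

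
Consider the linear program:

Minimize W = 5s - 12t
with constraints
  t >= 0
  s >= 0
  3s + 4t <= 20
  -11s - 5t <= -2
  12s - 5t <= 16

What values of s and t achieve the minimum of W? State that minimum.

Corner points and W = 5s - 12t:
  (2/11, 0) → W = 10/11
  (4/3, 0) → W = 20/3
  (0, 5) → W = -60
  (0, 2/5) → W = -24/5
  (164/63, 64/21) → W = -212/9

s = 0, t = 5, minimum W = -60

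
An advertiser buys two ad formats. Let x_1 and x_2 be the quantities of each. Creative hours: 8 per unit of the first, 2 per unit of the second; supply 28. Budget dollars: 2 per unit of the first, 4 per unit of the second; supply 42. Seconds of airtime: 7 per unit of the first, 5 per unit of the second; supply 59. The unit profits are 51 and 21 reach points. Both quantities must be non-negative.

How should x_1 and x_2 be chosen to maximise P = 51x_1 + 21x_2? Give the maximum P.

x_1 = 1, x_2 = 10, maximum P = 261

Feasible corners and P = 51x_1 + 21x_2:
  (0, 0) → P = 0
  (0, 21/2) → P = 441/2
  (7/2, 0) → P = 357/2
  (1, 10) → P = 261

The binding constraints are 8x_1 + 2x_2 = 28 and 2x_1 + 4x_2 = 42.
Solving simultaneously gives x_1 = 1, x_2 = 10.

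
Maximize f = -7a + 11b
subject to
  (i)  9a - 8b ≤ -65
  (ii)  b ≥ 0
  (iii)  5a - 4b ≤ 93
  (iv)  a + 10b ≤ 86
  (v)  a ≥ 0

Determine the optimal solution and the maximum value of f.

Vertices and f = -7a + 11b:
  (19/49, 839/98) → f = 8963/98
  (0, 65/8) → f = 715/8
  (0, 43/5) → f = 473/5

The optimum lies where a + 10b = 86 and a = 0.
Solving simultaneously gives a = 0, b = 43/5.

a = 0, b = 43/5, maximum f = 473/5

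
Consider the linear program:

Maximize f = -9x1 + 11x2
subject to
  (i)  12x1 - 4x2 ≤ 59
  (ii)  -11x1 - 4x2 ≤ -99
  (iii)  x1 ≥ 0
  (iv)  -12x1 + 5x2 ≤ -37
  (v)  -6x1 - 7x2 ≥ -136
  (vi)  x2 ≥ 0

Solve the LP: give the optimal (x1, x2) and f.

x1 = 313/38, x2 = 235/19, maximum f = 2353/38

Feasible corners and f = -9x1 + 11x2:
  (158/23, 539/92) → f = 241/92
  (319/36, 71/6) → f = 605/12
  (643/103, 781/103) → f = 2804/103
  (313/38, 235/19) → f = 2353/38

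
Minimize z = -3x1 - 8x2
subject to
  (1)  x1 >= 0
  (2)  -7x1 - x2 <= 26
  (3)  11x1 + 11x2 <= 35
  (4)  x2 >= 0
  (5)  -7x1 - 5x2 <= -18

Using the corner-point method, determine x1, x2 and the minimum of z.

x1 = 23/22, x2 = 47/22, minimum z = -445/22

Feasible corners and z = -3x1 - 8x2:
  (35/11, 0) → z = -105/11
  (23/22, 47/22) → z = -445/22
  (18/7, 0) → z = -54/7

At the optimal vertex, 11x1 + 11x2 = 35 and -7x1 - 5x2 = -18.
Solving simultaneously gives x1 = 23/22, x2 = 47/22.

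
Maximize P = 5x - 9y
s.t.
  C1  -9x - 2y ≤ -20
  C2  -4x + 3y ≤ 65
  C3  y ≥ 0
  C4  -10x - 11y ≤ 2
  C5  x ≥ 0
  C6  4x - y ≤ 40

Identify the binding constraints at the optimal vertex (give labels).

C3 and C6

Feasible corners and P = 5x - 9y:
  (20/9, 0) → P = 100/9
  (0, 10) → P = -90
  (0, 65/3) → P = -195
  (185/8, 105/2) → P = -2855/8
  (10, 0) → P = 50

The maximum is at (10, 0). Substituting into each constraint, equality holds for C3 and C6; the remaining constraints have slack.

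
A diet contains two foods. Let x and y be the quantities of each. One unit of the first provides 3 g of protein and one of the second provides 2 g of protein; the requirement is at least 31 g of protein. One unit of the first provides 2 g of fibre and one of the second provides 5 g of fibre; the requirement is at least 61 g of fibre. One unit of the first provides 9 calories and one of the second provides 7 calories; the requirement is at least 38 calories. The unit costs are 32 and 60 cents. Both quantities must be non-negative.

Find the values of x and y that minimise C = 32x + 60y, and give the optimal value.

x = 3, y = 11, minimum C = 756

Feasible corners and C = 32x + 60y:
  (0, 31/2) → C = 930
  (61/2, 0) → C = 976
  (3, 11) → C = 756
The feasible region is unbounded (it extends along (0, 1), (1, 0)), but C strictly increases along every unbounded feasible direction, so there is no improving ray and the minimum is attained at a vertex.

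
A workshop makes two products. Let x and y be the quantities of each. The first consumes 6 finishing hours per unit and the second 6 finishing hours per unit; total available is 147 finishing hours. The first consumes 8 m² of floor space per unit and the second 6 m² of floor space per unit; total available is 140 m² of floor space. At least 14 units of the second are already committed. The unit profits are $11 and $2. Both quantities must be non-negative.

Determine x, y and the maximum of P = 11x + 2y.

x = 7, y = 14, maximum P = 105

The optimum lies where 8x + 6y = 140 and y = 14.
Solving simultaneously gives x = 7, y = 14.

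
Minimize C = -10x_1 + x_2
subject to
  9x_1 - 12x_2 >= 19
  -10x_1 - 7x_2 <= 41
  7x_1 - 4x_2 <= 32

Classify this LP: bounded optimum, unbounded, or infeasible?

Feasible corners and C = -10x_1 + x_2:
  (-359/183, -559/183) → C = 3031/183
  (77/12, 155/48) → C = -975/16
  (60/89, -607/89) → C = -1207/89
The feasible region has finitely many vertices and no improving ray; the minimum is -975/16 at (77/12, 155/48).

bounded optimum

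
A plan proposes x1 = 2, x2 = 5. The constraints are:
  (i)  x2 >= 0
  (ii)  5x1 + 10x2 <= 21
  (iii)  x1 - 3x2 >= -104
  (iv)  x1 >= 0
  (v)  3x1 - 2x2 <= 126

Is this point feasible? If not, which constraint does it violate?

Constraint (ii): 5x1 + 10x2 = 60, which is not ≤ 21. All other constraints are satisfied.

not feasible — violates (ii)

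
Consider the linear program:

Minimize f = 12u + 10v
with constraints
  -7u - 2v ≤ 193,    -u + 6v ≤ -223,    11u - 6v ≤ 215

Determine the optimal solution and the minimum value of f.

u = -91/8, v = -907/16, minimum f = -5627/8

Corner points and f = 12u + 10v:
  (-178/11, -877/22) → f = -6521/11
  (-91/8, -907/16) → f = -5627/8
  (-4/5, -373/10) → f = -1913/5

At the optimal vertex, -7u - 2v = 193 and 11u - 6v = 215.
Solving simultaneously gives u = -91/8, v = -907/16.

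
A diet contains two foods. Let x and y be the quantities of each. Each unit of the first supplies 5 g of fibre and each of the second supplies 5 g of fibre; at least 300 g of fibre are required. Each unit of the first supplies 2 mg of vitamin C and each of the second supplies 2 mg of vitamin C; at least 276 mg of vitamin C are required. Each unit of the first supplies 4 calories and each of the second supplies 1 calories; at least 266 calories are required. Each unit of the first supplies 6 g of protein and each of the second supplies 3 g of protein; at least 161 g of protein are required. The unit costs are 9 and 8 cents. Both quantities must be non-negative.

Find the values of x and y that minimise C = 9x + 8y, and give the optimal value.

The feasible region is unbounded (it extends along (0, 1), (1, 0)), but C strictly increases along every unbounded feasible direction, so there is no improving ray and the minimum is attained at a vertex.

x = 128/3, y = 286/3, minimum C = 3440/3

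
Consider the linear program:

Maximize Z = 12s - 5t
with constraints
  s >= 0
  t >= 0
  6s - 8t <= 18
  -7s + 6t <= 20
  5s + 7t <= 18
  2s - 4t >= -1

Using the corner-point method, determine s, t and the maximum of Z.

The binding constraints are 6s - 8t = 18 and 5s + 7t = 18.
Solving simultaneously gives s = 135/41, t = 9/41.

s = 135/41, t = 9/41, maximum Z = 1575/41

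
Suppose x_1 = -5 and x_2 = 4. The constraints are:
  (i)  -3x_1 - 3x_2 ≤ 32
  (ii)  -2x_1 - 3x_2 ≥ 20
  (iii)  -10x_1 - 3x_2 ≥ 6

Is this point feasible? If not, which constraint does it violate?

Constraint (ii): -2x_1 - 3x_2 = -2, which is not ≥ 20. All other constraints are satisfied.

not feasible — violates (ii)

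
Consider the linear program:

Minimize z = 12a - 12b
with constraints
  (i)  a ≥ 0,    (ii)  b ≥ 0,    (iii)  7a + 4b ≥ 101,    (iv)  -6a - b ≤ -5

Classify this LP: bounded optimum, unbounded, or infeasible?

unbounded

From the feasible point (0, 101/4), moving in the direction (0, 1) keeps every constraint satisfied while z decreases without bound.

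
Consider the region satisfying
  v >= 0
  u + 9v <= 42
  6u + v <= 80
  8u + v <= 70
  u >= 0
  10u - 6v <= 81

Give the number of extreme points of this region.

5

Pairwise boundary intersections that survive every other constraint:
  (0, 0)
  (81/10, 0)
  (588/71, 266/71)
  (0, 14/3)
  (501/58, 26/29)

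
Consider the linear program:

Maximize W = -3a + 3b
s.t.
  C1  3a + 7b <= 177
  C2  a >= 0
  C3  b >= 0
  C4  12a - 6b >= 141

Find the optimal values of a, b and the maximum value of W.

a = 683/34, b = 567/34, maximum W = -174/17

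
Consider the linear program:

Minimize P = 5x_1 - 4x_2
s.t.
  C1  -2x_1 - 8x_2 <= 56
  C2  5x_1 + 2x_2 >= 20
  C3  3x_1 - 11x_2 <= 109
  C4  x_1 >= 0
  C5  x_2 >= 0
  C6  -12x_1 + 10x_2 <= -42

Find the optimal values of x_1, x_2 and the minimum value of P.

x_1 = 142/37, x_2 = 15/37, minimum P = 650/37

Corner points and P = 5x_1 - 4x_2:
  (4, 0) → P = 20
  (142/37, 15/37) → P = 650/37
  (109/3, 0) → P = 545/3
The feasible region is unbounded (it extends along (11, 3), (5, 6)), but P strictly increases along every unbounded feasible direction, so there is no improving ray and the minimum is attained at a vertex.

At the optimal vertex, 5x_1 + 2x_2 = 20 and -12x_1 + 10x_2 = -42.
Solving simultaneously gives x_1 = 142/37, x_2 = 15/37.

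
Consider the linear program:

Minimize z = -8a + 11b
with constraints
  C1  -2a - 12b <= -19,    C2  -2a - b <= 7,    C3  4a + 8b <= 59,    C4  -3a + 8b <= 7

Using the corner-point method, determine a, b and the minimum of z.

a = 139/8, b = -21/16, minimum z = -2455/16

At the optimal vertex, -2a - 12b = -19 and 4a + 8b = 59.
Solving simultaneously gives a = 139/8, b = -21/16.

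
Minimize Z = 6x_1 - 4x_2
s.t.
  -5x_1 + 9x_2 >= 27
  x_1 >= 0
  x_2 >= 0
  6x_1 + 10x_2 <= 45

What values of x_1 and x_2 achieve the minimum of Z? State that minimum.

Corner points and Z = 6x_1 - 4x_2:
  (0, 3) → Z = -12
  (135/104, 387/104) → Z = -369/52
  (0, 9/2) → Z = -18

At the optimal vertex, x_1 = 0 and 6x_1 + 10x_2 = 45.
Solving simultaneously gives x_1 = 0, x_2 = 9/2.

x_1 = 0, x_2 = 9/2, minimum Z = -18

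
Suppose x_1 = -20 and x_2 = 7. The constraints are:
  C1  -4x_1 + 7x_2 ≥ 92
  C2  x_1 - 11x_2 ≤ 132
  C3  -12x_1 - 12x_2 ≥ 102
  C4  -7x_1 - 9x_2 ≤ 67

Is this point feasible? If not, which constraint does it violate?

Constraint C4: -7x_1 - 9x_2 = 77, which is not ≤ 67. All other constraints are satisfied.

not feasible — violates C4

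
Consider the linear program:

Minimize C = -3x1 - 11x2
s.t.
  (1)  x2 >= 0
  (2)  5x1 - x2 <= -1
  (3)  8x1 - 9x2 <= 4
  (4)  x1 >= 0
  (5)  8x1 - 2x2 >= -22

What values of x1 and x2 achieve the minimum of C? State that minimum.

x1 = 10, x2 = 51, minimum C = -591

At the optimal vertex, 5x1 - x2 = -1 and 8x1 - 2x2 = -22.
Solving simultaneously gives x1 = 10, x2 = 51.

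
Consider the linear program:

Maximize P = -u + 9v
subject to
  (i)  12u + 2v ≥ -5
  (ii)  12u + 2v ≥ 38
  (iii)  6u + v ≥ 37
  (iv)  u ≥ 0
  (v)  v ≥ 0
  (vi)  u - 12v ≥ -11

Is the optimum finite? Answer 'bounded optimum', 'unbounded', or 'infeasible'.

bounded optimum

Feasible corners and P = -u + 9v:
  (37/6, 0) → P = -37/6
  (433/73, 103/73) → P = 494/73
The feasible region has finitely many vertices and no improving ray; the maximum is 494/73 at (433/73, 103/73).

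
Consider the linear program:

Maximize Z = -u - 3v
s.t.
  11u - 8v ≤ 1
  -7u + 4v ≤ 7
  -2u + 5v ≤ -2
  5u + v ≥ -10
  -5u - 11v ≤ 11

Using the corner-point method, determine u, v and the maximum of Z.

u = -11/23, v = -18/23, maximum Z = 65/23

Extreme points and Z = -u - 3v:
  (-11/39, -20/39) → Z = 71/39
  (-11/23, -18/23) → Z = 65/23
  (-33/47, -32/47) → Z = 129/47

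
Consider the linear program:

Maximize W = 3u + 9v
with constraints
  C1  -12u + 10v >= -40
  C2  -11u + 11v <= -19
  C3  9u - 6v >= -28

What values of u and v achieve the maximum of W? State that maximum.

u = 125/11, v = 106/11, maximum W = 1329/11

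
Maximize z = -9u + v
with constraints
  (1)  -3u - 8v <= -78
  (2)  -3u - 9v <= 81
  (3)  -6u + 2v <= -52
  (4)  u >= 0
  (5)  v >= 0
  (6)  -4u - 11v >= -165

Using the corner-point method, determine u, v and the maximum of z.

Feasible corners and z = -9u + v:
  (286/27, 52/9) → z = -806/9
  (26, 0) → z = -234
  (451/37, 391/37) → z = -3668/37
  (165/4, 0) → z = -1485/4

u = 286/27, v = 52/9, maximum z = -806/9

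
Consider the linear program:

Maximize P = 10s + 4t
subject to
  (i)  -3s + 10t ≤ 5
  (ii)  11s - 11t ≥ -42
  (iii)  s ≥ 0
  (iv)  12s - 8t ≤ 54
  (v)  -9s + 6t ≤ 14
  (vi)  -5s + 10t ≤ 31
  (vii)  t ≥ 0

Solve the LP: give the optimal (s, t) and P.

s = 145/24, t = 37/16, maximum P = 209/3

Feasible corners and P = 10s + 4t:
  (0, 1/2) → P = 2
  (145/24, 37/16) → P = 209/3
  (0, 0) → P = 0
  (9/2, 0) → P = 45

The optimum lies where -3s + 10t = 5 and 12s - 8t = 54.
Solving simultaneously gives s = 145/24, t = 37/16.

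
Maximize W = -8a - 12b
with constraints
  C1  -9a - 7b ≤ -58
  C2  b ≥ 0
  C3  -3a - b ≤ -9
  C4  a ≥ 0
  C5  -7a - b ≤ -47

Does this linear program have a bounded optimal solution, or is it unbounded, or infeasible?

bounded optimum

Feasible corners and W = -8a - 12b:
  (47/7, 0) → W = -376/7
  (0, 47) → W = -564
The feasible region has finitely many vertices and no improving ray; the maximum is -376/7 at (47/7, 0).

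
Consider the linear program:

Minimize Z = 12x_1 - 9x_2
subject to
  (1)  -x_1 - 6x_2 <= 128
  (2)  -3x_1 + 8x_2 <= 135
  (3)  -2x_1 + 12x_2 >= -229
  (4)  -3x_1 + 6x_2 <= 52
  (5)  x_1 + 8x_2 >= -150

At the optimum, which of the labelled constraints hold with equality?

(4) and (5)

Corner points and Z = 12x_1 - 9x_2:
  (197/3, 83/2) → Z = 829/2
  (8/7, -529/28) → Z = 735/4
  (-658/15, -199/15) → Z = -407
The feasible region is unbounded (it extends along (8, 3), (6, 1)), but Z strictly increases along every unbounded feasible direction, so there is no improving ray and the minimum is attained at a vertex.

The minimum is at (-658/15, -199/15). Substituting into each constraint, equality holds for (4) and (5); the remaining constraints have slack.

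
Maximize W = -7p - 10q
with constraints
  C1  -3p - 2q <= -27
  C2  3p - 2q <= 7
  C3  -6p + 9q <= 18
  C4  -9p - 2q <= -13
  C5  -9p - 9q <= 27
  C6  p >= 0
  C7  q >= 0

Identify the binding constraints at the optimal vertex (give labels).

Corner points and W = -7p - 10q:
  (17/3, 5) → W = -269/3
  (69/13, 72/13) → W = -1203/13
  (33/5, 32/5) → W = -551/5

The maximum is at (17/3, 5). Substituting into each constraint, equality holds for C1 and C2; the remaining constraints have slack.

C1 and C2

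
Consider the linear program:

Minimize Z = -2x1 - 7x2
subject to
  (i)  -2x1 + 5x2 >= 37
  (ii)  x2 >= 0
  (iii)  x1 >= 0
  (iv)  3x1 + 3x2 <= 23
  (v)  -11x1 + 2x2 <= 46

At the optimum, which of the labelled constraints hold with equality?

Corner points and Z = -2x1 - 7x2:
  (0, 37/5) → Z = -259/5
  (4/21, 157/21) → Z = -369/7
  (0, 23/3) → Z = -161/3

The minimum is at (0, 23/3). Substituting into each constraint, equality holds for (iii) and (iv); the remaining constraints have slack.

(iii) and (iv)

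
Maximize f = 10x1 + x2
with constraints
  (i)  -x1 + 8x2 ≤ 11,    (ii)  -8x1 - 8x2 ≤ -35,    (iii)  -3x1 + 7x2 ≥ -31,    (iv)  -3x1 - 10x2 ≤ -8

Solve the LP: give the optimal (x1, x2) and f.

x1 = 325/17, x2 = 64/17, maximum f = 3314/17

Extreme points and f = 10x1 + x2:
  (8/3, 41/24) → f = 227/8
  (325/17, 64/17) → f = 3314/17
  (143/28, -41/56) → f = 2819/56
  (122/17, -23/17) → f = 1197/17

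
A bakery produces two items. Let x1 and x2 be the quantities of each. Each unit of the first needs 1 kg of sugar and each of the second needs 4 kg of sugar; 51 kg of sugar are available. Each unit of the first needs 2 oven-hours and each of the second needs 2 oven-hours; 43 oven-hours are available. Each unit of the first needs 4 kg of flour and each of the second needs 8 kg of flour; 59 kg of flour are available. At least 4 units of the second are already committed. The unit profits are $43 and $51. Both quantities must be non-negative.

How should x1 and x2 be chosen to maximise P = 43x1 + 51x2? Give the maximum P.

Extreme points and P = 43x1 + 51x2:
  (0, 59/8) → P = 3009/8
  (0, 4) → P = 204
  (27/4, 4) → P = 1977/4

The optimum lies where 4x1 + 8x2 = 59 and x2 = 4.
Solving simultaneously gives x1 = 27/4, x2 = 4.

x1 = 27/4, x2 = 4, maximum P = 1977/4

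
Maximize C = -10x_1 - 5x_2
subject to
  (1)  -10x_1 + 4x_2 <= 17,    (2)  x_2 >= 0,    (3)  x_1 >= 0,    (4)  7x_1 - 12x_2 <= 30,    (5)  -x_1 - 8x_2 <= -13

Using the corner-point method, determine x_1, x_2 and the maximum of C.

The feasible region is unbounded (it extends along (2, 5), (12, 7)), but C strictly decreases along every unbounded feasible direction, so there is no improving ray and the maximum is attained at a vertex.

At the optimal vertex, x_1 = 0 and -x_1 - 8x_2 = -13.
Solving simultaneously gives x_1 = 0, x_2 = 13/8.

x_1 = 0, x_2 = 13/8, maximum C = -65/8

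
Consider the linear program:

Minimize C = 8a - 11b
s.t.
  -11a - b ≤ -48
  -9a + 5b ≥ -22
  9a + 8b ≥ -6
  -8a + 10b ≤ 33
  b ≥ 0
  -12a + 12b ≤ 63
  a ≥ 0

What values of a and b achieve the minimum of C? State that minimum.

Extreme points and C = 8a - 11b:
  (131/32, 95/32) → C = 3/32
  (447/118, 747/118) → C = -4641/118
  (77/10, 473/50) → C = -2123/50

a = 77/10, b = 473/50, minimum C = -2123/50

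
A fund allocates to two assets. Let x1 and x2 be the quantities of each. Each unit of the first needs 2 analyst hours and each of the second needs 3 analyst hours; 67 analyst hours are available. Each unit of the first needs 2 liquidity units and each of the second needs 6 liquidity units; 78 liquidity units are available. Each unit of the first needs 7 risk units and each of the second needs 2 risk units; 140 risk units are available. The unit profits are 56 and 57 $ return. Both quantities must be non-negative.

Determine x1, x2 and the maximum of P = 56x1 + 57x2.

Feasible corners and P = 56x1 + 57x2:
  (0, 0) → P = 0
  (0, 13) → P = 741
  (20, 0) → P = 1120
  (18, 7) → P = 1407

x1 = 18, x2 = 7, maximum P = 1407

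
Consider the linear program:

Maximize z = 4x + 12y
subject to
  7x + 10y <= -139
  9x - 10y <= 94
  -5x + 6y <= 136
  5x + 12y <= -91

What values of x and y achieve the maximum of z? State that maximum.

x = -121/5, y = 5/2, maximum z = -334/5

Vertices and z = 4x + 12y:
  (-45/16, -1909/160) → z = -6177/40
  (-379/17, 29/17) → z = -1168/17
  (-121/5, 5/2) → z = -334/5
The feasible region is unbounded (it extends along (-10, -9), (-6, -5)), but z strictly decreases along every unbounded feasible direction, so there is no improving ray and the maximum is attained at a vertex.

At the optimal vertex, -5x + 6y = 136 and 5x + 12y = -91.
Solving simultaneously gives x = -121/5, y = 5/2.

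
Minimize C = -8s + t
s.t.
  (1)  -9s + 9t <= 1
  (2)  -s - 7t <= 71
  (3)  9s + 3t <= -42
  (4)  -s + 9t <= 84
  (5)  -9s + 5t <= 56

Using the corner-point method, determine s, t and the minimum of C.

Vertices and C = -8s + t:
  (-323/36, -319/36) → C = 755/12
  (-127/36, -41/12) → C = 893/36
  (-27/20, -199/20) → C = 17/20

The binding constraints are -s - 7t = 71 and 9s + 3t = -42.
Solving simultaneously gives s = -27/20, t = -199/20.

s = -27/20, t = -199/20, minimum C = 17/20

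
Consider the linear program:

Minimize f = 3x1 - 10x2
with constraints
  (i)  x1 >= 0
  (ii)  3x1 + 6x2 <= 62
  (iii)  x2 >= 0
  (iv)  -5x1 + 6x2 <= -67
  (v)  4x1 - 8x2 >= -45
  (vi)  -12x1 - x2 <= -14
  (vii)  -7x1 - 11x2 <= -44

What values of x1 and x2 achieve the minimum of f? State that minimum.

Feasible corners and f = 3x1 - 10x2:
  (62/3, 0) → f = 62
  (129/8, 109/48) → f = 77/3
  (67/5, 0) → f = 201/5

The optimum lies where 3x1 + 6x2 = 62 and -5x1 + 6x2 = -67.
Solving simultaneously gives x1 = 129/8, x2 = 109/48.

x1 = 129/8, x2 = 109/48, minimum f = 77/3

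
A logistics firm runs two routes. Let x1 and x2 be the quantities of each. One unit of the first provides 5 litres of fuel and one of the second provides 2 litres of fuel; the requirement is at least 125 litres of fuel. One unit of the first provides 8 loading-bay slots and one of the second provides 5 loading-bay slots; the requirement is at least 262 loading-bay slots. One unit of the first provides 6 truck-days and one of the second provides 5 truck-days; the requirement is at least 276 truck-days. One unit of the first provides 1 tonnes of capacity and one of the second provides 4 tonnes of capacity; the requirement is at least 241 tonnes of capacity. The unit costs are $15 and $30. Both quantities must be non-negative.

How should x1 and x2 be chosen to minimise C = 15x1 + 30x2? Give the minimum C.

Vertices and C = 15x1 + 30x2:
  (0, 125/2) → C = 1875
  (241, 0) → C = 3615
  (1, 60) → C = 1815
The feasible region is unbounded (it extends along (0, 1), (1, 0)), but C strictly increases along every unbounded feasible direction, so there is no improving ray and the minimum is attained at a vertex.

The optimum lies where 5x1 + 2x2 = 125 and x1 + 4x2 = 241.
Solving simultaneously gives x1 = 1, x2 = 60.

x1 = 1, x2 = 60, minimum C = 1815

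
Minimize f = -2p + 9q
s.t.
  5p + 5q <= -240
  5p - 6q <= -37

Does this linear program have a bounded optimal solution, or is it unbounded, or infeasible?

unbounded

From the feasible point (-325/11, -203/11), moving in the direction (-6, -5) keeps every constraint satisfied while f decreases without bound.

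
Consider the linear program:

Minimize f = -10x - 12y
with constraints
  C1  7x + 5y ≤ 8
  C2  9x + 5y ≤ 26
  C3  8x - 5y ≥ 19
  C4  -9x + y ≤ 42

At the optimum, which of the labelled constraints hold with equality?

Extreme points and f = -10x - 12y:
  (9, -11) → f = 42
  (9/5, -23/25) → f = -174/25
  (-229/37, -507/37) → f = 8374/37
The feasible region is unbounded (it extends along (-1, -9), (5, -9)), but f strictly increases along every unbounded feasible direction, so there is no improving ray and the minimum is attained at a vertex.

The minimum is at (9/5, -23/25). Substituting into each constraint, equality holds for C1 and C3; the remaining constraints have slack.

C1 and C3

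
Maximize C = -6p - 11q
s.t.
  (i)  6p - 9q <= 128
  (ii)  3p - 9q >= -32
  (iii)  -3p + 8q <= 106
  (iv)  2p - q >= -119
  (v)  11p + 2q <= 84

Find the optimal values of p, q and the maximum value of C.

p = -1199/12, q = -485/6, maximum C = 4466/3

At the optimal vertex, 6p - 9q = 128 and 2p - q = -119.
Solving simultaneously gives p = -1199/12, q = -485/6.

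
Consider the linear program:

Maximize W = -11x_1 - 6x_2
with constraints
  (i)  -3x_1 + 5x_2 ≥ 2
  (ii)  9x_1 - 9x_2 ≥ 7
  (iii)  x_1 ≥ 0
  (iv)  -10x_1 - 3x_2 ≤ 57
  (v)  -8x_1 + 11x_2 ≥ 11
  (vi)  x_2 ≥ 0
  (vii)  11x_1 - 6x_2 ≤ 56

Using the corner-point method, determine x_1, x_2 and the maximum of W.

Corner points and W = -11x_1 - 6x_2:
  (176/27, 155/27) → W = -2866/27
  (154/15, 427/45) → W = -2548/15
  (682/73, 569/73) → W = -10916/73

The binding constraints are 9x_1 - 9x_2 = 7 and -8x_1 + 11x_2 = 11.
Solving simultaneously gives x_1 = 176/27, x_2 = 155/27.

x_1 = 176/27, x_2 = 155/27, maximum W = -2866/27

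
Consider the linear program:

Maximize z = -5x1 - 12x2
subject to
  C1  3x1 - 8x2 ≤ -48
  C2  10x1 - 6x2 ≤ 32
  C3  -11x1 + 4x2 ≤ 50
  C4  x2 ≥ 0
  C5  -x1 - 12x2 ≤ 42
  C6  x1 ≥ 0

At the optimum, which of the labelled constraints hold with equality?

C1 and C6

Corner points and z = -5x1 - 12x2:
  (272/31, 288/31) → z = -4816/31
  (0, 6) → z = -72
  (0, 25/2) → z = -150
The feasible region is unbounded (it extends along (3, 5), (4, 11)), but z strictly decreases along every unbounded feasible direction, so there is no improving ray and the maximum is attained at a vertex.

The maximum is at (0, 6). Substituting into each constraint, equality holds for C1 and C6; the remaining constraints have slack.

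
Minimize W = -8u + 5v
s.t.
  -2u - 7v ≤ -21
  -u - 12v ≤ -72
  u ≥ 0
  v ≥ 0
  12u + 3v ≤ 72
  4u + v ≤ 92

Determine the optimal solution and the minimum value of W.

u = 216/47, v = 264/47, minimum W = -408/47

Extreme points and W = -8u + 5v:
  (0, 6) → W = 30
  (216/47, 264/47) → W = -408/47
  (0, 24) → W = 120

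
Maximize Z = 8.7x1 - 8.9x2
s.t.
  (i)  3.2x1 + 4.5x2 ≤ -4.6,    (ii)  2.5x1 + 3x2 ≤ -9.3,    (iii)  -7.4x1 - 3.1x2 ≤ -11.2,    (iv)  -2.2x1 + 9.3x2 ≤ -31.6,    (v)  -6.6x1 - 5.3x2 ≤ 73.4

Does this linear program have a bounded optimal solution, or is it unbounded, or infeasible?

From the feasible point (6243/1445, -9682/1445), moving in the direction (3, -2.5) keeps every constraint satisfied while Z increases without bound.

unbounded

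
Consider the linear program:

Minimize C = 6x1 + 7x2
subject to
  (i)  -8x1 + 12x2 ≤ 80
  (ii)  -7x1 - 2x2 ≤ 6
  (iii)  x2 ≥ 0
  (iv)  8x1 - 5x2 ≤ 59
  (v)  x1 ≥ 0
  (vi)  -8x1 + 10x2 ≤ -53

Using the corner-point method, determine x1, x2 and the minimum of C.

Corner points and C = 6x1 + 7x2:
  (59/8, 0) → C = 177/4
  (53/8, 0) → C = 159/4
  (65/8, 6/5) → C = 1143/20

The optimum lies where x2 = 0 and -8x1 + 10x2 = -53.
Solving simultaneously gives x1 = 53/8, x2 = 0.

x1 = 53/8, x2 = 0, minimum C = 159/4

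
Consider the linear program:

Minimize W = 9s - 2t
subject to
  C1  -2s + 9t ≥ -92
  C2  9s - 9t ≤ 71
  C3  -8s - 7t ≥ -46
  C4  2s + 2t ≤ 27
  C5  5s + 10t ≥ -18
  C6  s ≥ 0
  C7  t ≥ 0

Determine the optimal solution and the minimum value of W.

Corner points and W = 9s - 2t:
  (0, 46/7) → W = -92/7
  (23/4, 0) → W = 207/4
  (0, 0) → W = 0

At the optimal vertex, -8s - 7t = -46 and s = 0.
Solving simultaneously gives s = 0, t = 46/7.

s = 0, t = 46/7, minimum W = -92/7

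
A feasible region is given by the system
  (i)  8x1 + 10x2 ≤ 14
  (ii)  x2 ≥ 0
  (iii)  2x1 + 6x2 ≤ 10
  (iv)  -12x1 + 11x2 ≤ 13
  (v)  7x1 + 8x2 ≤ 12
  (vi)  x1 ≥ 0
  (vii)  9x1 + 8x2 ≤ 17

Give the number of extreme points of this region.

The feasible vertices (each the meet of two boundaries and inside every other half-plane) are:
  (3/26, 17/13)
  (4/3, 1/3)
  (12/7, 0)
  (0, 0)
  (0, 13/11)

5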